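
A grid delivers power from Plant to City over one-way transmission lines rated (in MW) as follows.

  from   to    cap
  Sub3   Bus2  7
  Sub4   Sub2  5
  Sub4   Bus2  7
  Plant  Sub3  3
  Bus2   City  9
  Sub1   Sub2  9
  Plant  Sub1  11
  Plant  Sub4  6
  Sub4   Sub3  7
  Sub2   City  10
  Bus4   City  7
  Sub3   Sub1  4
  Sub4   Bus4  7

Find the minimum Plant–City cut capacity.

Augment Plant→Sub3→Bus2→City: bottleneck 3, flow now 3.
Augment Plant→Sub1→Sub2→City: bottleneck 9, flow now 12.
Augment Plant→Sub4→Sub2→City: bottleneck 1, flow now 13.
Augment Plant→Sub4→Bus2→City: bottleneck 5, flow now 18.
No augmenting path remains; maximum flow = 18.
By max-flow min-cut, the minimum cut capacity equals the max flow.
In the residual graph, reachable from Plant: {Plant, Sub1}.
Min-cut edges: Plant→Sub3 (3), Plant→Sub4 (6), Sub1→Sub2 (9); capacity 3 + 6 + 9 = 18.

18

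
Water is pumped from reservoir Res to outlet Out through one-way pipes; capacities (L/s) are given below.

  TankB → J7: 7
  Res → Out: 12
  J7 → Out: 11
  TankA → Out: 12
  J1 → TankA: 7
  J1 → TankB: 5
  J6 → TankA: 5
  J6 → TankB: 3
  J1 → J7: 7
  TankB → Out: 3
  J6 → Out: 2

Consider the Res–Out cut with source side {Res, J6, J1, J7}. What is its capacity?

Edges leaving {Res, J6, J1, J7}: Res→Out (12), J6→TankB (3), J6→TankA (5), J6→Out (2), J1→TankB (5), J1→TankA (7), J7→Out (11).
Cut capacity = 12 + 3 + 5 + 2 + 5 + 7 + 11 = 45.

45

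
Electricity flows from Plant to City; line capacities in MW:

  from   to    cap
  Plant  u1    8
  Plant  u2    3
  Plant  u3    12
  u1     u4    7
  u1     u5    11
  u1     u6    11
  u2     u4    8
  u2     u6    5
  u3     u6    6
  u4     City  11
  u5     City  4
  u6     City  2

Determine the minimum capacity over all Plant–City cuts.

Augment Plant→u1→u4→City: bottleneck 7, flow now 7.
Augment Plant→u1→u5→City: bottleneck 1, flow now 8.
Augment Plant→u2→u4→City: bottleneck 3, flow now 11.
Augment Plant→u3→u6→City: bottleneck 2, flow now 13.
No augmenting path remains; maximum flow = 13.
By max-flow min-cut, the minimum cut capacity equals the max flow.
In the residual graph, reachable from Plant: {Plant, u3, u6}.
Min-cut edges: Plant→u1 (8), Plant→u2 (3), u6→City (2); capacity 8 + 3 + 2 = 13.

13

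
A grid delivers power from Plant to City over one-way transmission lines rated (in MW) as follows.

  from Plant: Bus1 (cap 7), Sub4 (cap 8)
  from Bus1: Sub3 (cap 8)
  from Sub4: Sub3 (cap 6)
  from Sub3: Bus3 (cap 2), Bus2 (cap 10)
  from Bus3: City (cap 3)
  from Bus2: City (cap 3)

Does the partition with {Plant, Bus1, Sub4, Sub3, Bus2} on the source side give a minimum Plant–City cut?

Yes — it is a minimum cut (capacity 5).

Given cut capacity: 2 + 3 = 5.
Augment Plant→Bus1→Sub3→Bus3→City: bottleneck 2, flow now 2.
Augment Plant→Bus1→Sub3→Bus2→City: bottleneck 3, flow now 5.
No augmenting path remains; maximum flow = 5.
Cut capacity 5 equals the max flow, so it is a minimum cut.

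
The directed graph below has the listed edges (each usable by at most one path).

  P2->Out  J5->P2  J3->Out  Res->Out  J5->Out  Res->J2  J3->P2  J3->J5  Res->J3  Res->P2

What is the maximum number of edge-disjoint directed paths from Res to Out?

3

Assign every edge capacity 1; by Menger, the answer equals the max flow.
Path Res→Out (+1); total 1.
Path Res→J3→Out (+1); total 2.
Path Res→P2→Out (+1); total 3.
No residual Res→Out path; max flow = 3.
Certifying cut of size 3: {Res→J3, Res→Out, Res→P2}.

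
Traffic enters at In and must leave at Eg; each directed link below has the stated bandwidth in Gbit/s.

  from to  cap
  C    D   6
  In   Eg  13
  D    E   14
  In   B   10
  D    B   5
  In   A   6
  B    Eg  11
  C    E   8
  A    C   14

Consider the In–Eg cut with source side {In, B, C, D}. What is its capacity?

52

Edges leaving {In, B, C, D}: In→A (6), In→Eg (13), B→Eg (11), C→E (8), D→E (14).
Cut capacity = 6 + 13 + 11 + 8 + 14 = 52.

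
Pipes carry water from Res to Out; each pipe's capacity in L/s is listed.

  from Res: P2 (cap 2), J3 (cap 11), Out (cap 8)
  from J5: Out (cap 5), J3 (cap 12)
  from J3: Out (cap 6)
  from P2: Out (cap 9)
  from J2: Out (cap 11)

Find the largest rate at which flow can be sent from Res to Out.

16

Augment Res→Out: bottleneck 8, flow now 8.
Augment Res→J3→Out: bottleneck 6, flow now 14.
Augment Res→P2→Out: bottleneck 2, flow now 16.
No augmenting path remains; maximum flow = 16.
In the residual graph, reachable from Res: {Res, J3}.
Min-cut edges: Res→P2 (2), Res→Out (8), J3→Out (6); capacity 2 + 8 + 6 = 16.
This cut is saturated, so no flow can exceed 16.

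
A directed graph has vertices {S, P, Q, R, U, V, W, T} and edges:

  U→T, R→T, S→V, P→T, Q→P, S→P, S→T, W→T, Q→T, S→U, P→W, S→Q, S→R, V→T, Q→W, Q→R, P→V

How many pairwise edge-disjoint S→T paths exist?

Assign every edge capacity 1; by Menger, the answer equals the max flow.
Path S→T (+1); total 1.
Path S→P→T (+1); total 2.
Path S→Q→T (+1); total 3.
Path S→R→T (+1); total 4.
Path S→U→T (+1); total 5.
Path S→V→T (+1); total 6.
No residual S→T path; max flow = 6.
Certifying cut of size 6: {S→P, S→Q, S→R, S→T, S→U, S→V}.

6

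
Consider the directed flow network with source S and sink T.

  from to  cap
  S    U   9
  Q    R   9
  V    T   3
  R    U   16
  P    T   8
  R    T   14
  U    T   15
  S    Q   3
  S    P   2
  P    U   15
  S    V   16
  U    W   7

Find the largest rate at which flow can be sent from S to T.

Augment S→P→T: bottleneck 2, flow now 2.
Augment S→U→T: bottleneck 9, flow now 11.
Augment S→V→T: bottleneck 3, flow now 14.
Augment S→Q→R→T: bottleneck 3, flow now 17.
No augmenting path remains; maximum flow = 17.
In the residual graph, reachable from S: {S, V}.
Min-cut edges: S→P (2), S→Q (3), S→U (9), V→T (3); capacity 2 + 3 + 9 + 3 = 17.
This cut is saturated, so no flow can exceed 17.

17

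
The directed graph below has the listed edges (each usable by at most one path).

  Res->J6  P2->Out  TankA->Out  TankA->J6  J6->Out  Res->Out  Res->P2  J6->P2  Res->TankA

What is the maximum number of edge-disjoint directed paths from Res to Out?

4

Assign every edge capacity 1; by Menger, the answer equals the max flow.
Path Res→Out (+1); total 1.
Path Res→TankA→Out (+1); total 2.
Path Res→J6→Out (+1); total 3.
Path Res→P2→Out (+1); total 4.
No residual Res→Out path; max flow = 4.
Certifying cut of size 4: {Res→J6, Res→Out, Res→P2, Res→TankA}.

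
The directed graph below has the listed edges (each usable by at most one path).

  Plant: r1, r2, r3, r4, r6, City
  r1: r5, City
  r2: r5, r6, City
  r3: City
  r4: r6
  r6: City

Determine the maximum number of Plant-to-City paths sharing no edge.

Assign every edge capacity 1; by Menger, the answer equals the max flow.
Path Plant→City (+1); total 1.
Path Plant→r1→City (+1); total 2.
Path Plant→r2→City (+1); total 3.
Path Plant→r3→City (+1); total 4.
Path Plant→r6→City (+1); total 5.
No residual Plant→City path; max flow = 5.
Certifying cut of size 5: {Plant→City, Plant→r1, Plant→r2, Plant→r3, r6→City}.

5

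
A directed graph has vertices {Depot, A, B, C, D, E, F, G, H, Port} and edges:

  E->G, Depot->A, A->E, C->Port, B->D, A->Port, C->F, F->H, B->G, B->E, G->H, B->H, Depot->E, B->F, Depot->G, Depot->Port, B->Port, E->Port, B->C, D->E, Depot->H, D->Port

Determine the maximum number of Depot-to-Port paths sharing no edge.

3

Assign every edge capacity 1; by Menger, the answer equals the max flow.
Path Depot→Port (+1); total 1.
Path Depot→A→Port (+1); total 2.
Path Depot→E→Port (+1); total 3.
No residual Depot→Port path; max flow = 3.
Certifying cut of size 3: {Depot→A, Depot→E, Depot→Port}.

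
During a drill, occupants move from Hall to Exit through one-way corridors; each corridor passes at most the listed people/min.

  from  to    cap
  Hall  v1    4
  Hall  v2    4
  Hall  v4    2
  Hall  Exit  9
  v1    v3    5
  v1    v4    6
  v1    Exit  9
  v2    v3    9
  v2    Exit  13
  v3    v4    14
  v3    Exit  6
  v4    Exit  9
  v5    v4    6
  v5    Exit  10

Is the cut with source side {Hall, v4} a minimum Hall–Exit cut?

No — its capacity is 26, but the minimum cut has capacity 19.

Given cut capacity: 4 + 4 + 9 + 9 = 26.
Augment Hall→Exit: bottleneck 9, flow now 9.
Augment Hall→v1→Exit: bottleneck 4, flow now 13.
Augment Hall→v2→Exit: bottleneck 4, flow now 17.
Augment Hall→v4→Exit: bottleneck 2, flow now 19.
No augmenting path remains; maximum flow = 19.
In the residual graph, reachable from Hall: {Hall}.
Min-cut edges: Hall→v1 (4), Hall→v2 (4), Hall→v4 (2), Hall→Exit (9); capacity 4 + 4 + 2 + 9 = 19.
Cut capacity 26 exceeds the max flow 19, so it is not minimum.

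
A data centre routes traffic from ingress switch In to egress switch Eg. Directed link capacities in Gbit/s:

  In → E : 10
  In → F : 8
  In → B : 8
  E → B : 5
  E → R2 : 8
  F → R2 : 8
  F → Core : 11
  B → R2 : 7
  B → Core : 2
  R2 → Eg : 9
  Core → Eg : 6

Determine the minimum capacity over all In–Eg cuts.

Augment In→E→R2→Eg: bottleneck 8, flow now 8.
Augment In→F→R2→Eg: bottleneck 1, flow now 9.
Augment In→F→Core→Eg: bottleneck 6, flow now 15.
No augmenting path remains; maximum flow = 15.
By max-flow min-cut, the minimum cut capacity equals the max flow.
In the residual graph, reachable from In: {In, E, F, B, R2, Core}.
Min-cut edges: R2→Eg (9), Core→Eg (6); capacity 9 + 6 = 15.

15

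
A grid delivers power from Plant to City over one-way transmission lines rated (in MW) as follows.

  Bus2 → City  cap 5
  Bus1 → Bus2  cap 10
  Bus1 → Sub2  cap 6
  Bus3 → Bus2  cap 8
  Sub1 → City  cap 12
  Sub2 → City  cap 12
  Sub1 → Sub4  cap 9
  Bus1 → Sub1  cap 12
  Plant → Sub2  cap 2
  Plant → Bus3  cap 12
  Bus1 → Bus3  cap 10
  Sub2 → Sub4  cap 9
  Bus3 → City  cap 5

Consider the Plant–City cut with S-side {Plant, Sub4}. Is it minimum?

Given cut capacity: 2 + 12 = 14.
Augment Plant→Sub2→City: bottleneck 2, flow now 2.
Augment Plant→Bus3→City: bottleneck 5, flow now 7.
Augment Plant→Bus3→Bus2→City: bottleneck 5, flow now 12.
No augmenting path remains; maximum flow = 12.
In the residual graph, reachable from Plant: {Plant, Bus3, Bus2}.
Min-cut edges: Plant→Sub2 (2), Bus3→City (5), Bus2→City (5); capacity 2 + 5 + 5 = 12.
Cut capacity 14 exceeds the max flow 12, so it is not minimum.

No — its capacity is 14, but the minimum cut has capacity 12.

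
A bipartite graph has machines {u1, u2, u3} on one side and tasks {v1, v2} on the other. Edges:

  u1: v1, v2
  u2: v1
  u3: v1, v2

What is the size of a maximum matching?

Unit-capacity flow: source→left, listed edges, right→sink; max matching = max flow.
Augmenting path u1→v1 (+1); matched 1.
Augmenting path u3→v2 (+1); matched 2.
No augmenting path remains; maximum matching = 2.
König certificate: {v1, v2} is a vertex cover of size 2 (every listed pair touches it), so no matching can be larger.

2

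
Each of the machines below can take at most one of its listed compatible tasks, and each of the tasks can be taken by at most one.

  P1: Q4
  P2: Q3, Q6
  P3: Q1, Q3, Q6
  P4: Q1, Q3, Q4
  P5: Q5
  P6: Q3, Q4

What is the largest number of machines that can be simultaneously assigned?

5

Unit-capacity flow: source→left, listed edges, right→sink; max matching = max flow.
Augmenting path P1→Q4 (+1); matched 1.
Augmenting path P2→Q3 (+1); matched 2.
Augmenting path P3→Q1 (+1); matched 3.
Augmenting path P5→Q5 (+1); matched 4.
Augmenting path P4→Q1→P3→Q6 (+1); matched 5.
No augmenting path remains; maximum matching = 5.
König certificate: {P5, Q1, Q3, Q4, Q6} is a vertex cover of size 5 (every listed pair touches it), so no matching can be larger.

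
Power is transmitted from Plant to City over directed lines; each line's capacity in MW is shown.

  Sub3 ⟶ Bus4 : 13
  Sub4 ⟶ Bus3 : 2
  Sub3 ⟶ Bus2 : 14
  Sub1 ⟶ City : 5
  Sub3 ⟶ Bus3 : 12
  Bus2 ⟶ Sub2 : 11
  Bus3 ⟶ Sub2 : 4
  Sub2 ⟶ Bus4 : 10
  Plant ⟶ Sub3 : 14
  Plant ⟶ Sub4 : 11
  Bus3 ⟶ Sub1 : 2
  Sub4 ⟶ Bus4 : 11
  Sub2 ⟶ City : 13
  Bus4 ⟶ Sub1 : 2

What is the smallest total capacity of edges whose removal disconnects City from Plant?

Augment Plant→Sub4→Bus3→Sub2→City: bottleneck 2, flow now 2.
Augment Plant→Sub4→Bus4→Sub1→City: bottleneck 2, flow now 4.
Augment Plant→Sub3→Bus2→Sub2→City: bottleneck 11, flow now 15.
Augment Plant→Sub3→Bus3→Sub1→City: bottleneck 2, flow now 17.
No augmenting path remains; maximum flow = 17.
By max-flow min-cut, the minimum cut capacity equals the max flow.
In the residual graph, reachable from Plant: {Plant, Sub4, Sub3, Bus2, Bus3, Bus4, Sub2}.
Min-cut edges: Bus3→Sub1 (2), Bus4→Sub1 (2), Sub2→City (13); capacity 2 + 2 + 13 = 17.

17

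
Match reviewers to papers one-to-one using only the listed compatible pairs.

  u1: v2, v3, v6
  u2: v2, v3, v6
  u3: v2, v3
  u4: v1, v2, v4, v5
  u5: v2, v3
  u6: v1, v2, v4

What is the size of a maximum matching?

Unit-capacity flow: source→left, listed edges, right→sink; max matching = max flow.
Augmenting path u1→v2 (+1); matched 1.
Augmenting path u2→v3 (+1); matched 2.
Augmenting path u4→v1 (+1); matched 3.
Augmenting path u6→v4 (+1); matched 4.
Augmenting path u3→v2→u1→v6 (+1); matched 5.
No augmenting path remains; maximum matching = 5.
König certificate: {u4, u6, v2, v3, v6} is a vertex cover of size 5 (every listed pair touches it), so no matching can be larger.

5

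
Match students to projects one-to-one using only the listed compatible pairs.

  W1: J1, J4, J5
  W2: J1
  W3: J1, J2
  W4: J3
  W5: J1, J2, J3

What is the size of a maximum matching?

Unit-capacity flow: source→left, listed edges, right→sink; max matching = max flow.
Augmenting path W1→J1 (+1); matched 1.
Augmenting path W3→J2 (+1); matched 2.
Augmenting path W4→J3 (+1); matched 3.
Augmenting path W2→J1→W1→J4 (+1); matched 4.
No augmenting path remains; maximum matching = 4.
König certificate: {W1, J1, J2, J3} is a vertex cover of size 4 (every listed pair touches it), so no matching can be larger.

4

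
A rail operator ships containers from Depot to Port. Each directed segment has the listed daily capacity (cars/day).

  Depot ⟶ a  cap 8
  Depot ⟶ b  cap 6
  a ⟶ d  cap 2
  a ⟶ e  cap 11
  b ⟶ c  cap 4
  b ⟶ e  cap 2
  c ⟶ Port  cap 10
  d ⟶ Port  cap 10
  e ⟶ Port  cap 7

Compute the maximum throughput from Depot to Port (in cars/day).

Augment Depot→a→d→Port: bottleneck 2, flow now 2.
Augment Depot→a→e→Port: bottleneck 6, flow now 8.
Augment Depot→b→c→Port: bottleneck 4, flow now 12.
Augment Depot→b→e→Port: bottleneck 1, flow now 13.
No augmenting path remains; maximum flow = 13.
In the residual graph, reachable from Depot: {Depot, a, b, e}.
Min-cut edges: a→d (2), b→c (4), e→Port (7); capacity 2 + 4 + 7 = 13.
This cut is saturated, so no flow can exceed 13.

13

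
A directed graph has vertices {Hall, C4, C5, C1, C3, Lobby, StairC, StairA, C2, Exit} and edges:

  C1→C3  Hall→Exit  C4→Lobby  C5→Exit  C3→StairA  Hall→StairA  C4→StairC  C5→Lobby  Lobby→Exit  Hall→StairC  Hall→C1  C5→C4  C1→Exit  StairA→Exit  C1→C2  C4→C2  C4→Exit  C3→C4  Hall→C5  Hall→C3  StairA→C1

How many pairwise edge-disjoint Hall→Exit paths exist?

Assign every edge capacity 1; by Menger, the answer equals the max flow.
Path Hall→Exit (+1); total 1.
Path Hall→C5→Exit (+1); total 2.
Path Hall→C1→Exit (+1); total 3.
Path Hall→StairA→Exit (+1); total 4.
Path Hall→C3→C4→Exit (+1); total 5.
No residual Hall→Exit path; max flow = 5.
Certifying cut of size 5: {Hall→C1, Hall→C3, Hall→C5, Hall→Exit, Hall→StairA}.

5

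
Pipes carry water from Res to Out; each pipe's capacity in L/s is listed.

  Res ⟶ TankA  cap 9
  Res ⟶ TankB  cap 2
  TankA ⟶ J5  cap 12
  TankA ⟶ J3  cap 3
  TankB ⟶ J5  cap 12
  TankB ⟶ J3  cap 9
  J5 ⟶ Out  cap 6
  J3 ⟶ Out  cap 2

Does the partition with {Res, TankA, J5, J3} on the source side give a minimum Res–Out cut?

Given cut capacity: 2 + 6 + 2 = 10.
Augment Res→TankA→J5→Out: bottleneck 6, flow now 6.
Augment Res→TankA→J3→Out: bottleneck 2, flow now 8.
No augmenting path remains; maximum flow = 8.
In the residual graph, reachable from Res: {Res, TankA, TankB, J5, J3}.
Min-cut edges: J5→Out (6), J3→Out (2); capacity 6 + 2 = 8.
Cut capacity 10 exceeds the max flow 8, so it is not minimum.

No — its capacity is 10, but the minimum cut has capacity 8.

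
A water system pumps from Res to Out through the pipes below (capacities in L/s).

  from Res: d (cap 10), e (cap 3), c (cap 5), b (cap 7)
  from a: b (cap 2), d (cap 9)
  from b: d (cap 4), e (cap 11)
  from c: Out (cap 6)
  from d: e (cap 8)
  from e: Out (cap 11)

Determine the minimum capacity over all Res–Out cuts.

Augment Res→c→Out: bottleneck 5, flow now 5.
Augment Res→e→Out: bottleneck 3, flow now 8.
Augment Res→b→e→Out: bottleneck 7, flow now 15.
Augment Res→d→e→Out: bottleneck 1, flow now 16.
No augmenting path remains; maximum flow = 16.
By max-flow min-cut, the minimum cut capacity equals the max flow.
In the residual graph, reachable from Res: {Res, b, d, e}.
Min-cut edges: Res→c (5), e→Out (11); capacity 5 + 11 = 16.

16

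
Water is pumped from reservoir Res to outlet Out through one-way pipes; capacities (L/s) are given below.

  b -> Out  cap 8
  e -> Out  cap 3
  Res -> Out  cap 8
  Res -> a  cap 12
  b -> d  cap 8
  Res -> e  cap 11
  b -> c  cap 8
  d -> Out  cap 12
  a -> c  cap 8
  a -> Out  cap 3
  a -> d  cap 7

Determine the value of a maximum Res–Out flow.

21

Augment Res→Out: bottleneck 8, flow now 8.
Augment Res→a→Out: bottleneck 3, flow now 11.
Augment Res→e→Out: bottleneck 3, flow now 14.
Augment Res→a→d→Out: bottleneck 7, flow now 21.
No augmenting path remains; maximum flow = 21.
In the residual graph, reachable from Res: {Res, a, c, e}.
Min-cut edges: Res→Out (8), a→d (7), a→Out (3), e→Out (3); capacity 8 + 7 + 3 + 3 = 21.
This cut is saturated, so no flow can exceed 21.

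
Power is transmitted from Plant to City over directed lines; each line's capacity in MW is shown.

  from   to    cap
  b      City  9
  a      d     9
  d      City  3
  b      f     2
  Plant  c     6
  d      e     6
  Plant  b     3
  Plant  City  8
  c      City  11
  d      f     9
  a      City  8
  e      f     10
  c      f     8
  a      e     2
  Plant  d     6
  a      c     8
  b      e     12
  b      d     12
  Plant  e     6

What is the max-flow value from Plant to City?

Augment Plant→City: bottleneck 8, flow now 8.
Augment Plant→b→City: bottleneck 3, flow now 11.
Augment Plant→c→City: bottleneck 6, flow now 17.
Augment Plant→d→City: bottleneck 3, flow now 20.
No augmenting path remains; maximum flow = 20.
In the residual graph, reachable from Plant: {Plant, d, e, f}.
Min-cut edges: Plant→b (3), Plant→c (6), Plant→City (8), d→City (3); capacity 3 + 6 + 8 + 3 = 20.
This cut is saturated, so no flow can exceed 20.

20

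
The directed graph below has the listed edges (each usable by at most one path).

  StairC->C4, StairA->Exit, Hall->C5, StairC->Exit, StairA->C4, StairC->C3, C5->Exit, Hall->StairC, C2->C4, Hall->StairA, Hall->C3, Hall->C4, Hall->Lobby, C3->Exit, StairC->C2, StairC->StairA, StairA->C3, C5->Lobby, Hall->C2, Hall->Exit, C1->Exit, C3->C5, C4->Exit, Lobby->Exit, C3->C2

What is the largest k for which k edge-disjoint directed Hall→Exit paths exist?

7

Assign every edge capacity 1; by Menger, the answer equals the max flow.
Path Hall→Exit (+1); total 1.
Path Hall→StairC→Exit (+1); total 2.
Path Hall→StairA→Exit (+1); total 3.
Path Hall→C3→Exit (+1); total 4.
Path Hall→C5→Exit (+1); total 5.
Path Hall→C4→Exit (+1); total 6.
Path Hall→Lobby→Exit (+1); total 7.
No residual Hall→Exit path; max flow = 7.
Certifying cut of size 7: {C4→Exit, Hall→C3, Hall→C5, Hall→Exit, Hall→Lobby, Hall→StairA, Hall→StairC}.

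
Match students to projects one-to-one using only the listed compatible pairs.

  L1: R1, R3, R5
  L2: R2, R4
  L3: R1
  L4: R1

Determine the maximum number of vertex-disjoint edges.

Unit-capacity flow: source→left, listed edges, right→sink; max matching = max flow.
Augmenting path L1→R1 (+1); matched 1.
Augmenting path L2→R2 (+1); matched 2.
Augmenting path L3→R1→L1→R3 (+1); matched 3.
No augmenting path remains; maximum matching = 3.
König certificate: {L1, L2, R1} is a vertex cover of size 3 (every listed pair touches it), so no matching can be larger.

3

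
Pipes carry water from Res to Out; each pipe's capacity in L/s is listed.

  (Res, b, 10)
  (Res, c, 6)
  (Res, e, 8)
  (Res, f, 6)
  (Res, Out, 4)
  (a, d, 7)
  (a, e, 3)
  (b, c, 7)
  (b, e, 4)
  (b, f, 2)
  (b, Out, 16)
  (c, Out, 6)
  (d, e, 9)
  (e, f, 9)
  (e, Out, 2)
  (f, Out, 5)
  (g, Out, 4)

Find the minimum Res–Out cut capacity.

27

Augment Res→Out: bottleneck 4, flow now 4.
Augment Res→b→Out: bottleneck 10, flow now 14.
Augment Res→c→Out: bottleneck 6, flow now 20.
Augment Res→e→Out: bottleneck 2, flow now 22.
Augment Res→f→Out: bottleneck 5, flow now 27.
No augmenting path remains; maximum flow = 27.
By max-flow min-cut, the minimum cut capacity equals the max flow.
In the residual graph, reachable from Res: {Res, e, f}.
Min-cut edges: Res→b (10), Res→c (6), Res→Out (4), e→Out (2), f→Out (5); capacity 10 + 6 + 4 + 2 + 5 = 27.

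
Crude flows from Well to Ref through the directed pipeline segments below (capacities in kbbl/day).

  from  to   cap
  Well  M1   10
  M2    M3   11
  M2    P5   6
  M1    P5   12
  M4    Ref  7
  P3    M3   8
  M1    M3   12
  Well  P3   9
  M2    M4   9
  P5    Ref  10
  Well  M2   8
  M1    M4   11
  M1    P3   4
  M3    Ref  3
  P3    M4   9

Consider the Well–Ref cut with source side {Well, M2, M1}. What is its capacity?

74

Edges leaving {Well, M2, M1}: Well→P3 (9), M2→M4 (9), M2→P5 (6), M2→M3 (11), M1→P3 (4), M1→M4 (11), M1→P5 (12), M1→M3 (12).
Cut capacity = 9 + 9 + 6 + 11 + 4 + 11 + 12 + 12 = 74.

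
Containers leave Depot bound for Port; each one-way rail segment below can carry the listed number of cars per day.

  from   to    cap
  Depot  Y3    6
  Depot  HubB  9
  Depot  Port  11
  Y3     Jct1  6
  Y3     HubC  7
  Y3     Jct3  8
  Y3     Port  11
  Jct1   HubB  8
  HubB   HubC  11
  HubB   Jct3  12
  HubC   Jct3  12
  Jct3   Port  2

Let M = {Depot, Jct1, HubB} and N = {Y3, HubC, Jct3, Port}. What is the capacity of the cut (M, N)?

Edges leaving {Depot, Jct1, HubB}: Depot→Y3 (6), Depot→Port (11), HubB→HubC (11), HubB→Jct3 (12).
Cut capacity = 6 + 11 + 11 + 12 = 40.

40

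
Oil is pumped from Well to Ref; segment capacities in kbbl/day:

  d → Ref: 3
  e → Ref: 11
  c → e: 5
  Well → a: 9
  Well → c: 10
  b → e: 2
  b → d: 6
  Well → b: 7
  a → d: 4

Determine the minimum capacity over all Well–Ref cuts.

10

Augment Well→a→d→Ref: bottleneck 3, flow now 3.
Augment Well→b→e→Ref: bottleneck 2, flow now 5.
Augment Well→c→e→Ref: bottleneck 5, flow now 10.
No augmenting path remains; maximum flow = 10.
By max-flow min-cut, the minimum cut capacity equals the max flow.
In the residual graph, reachable from Well: {Well, a, b, c, d}.
Min-cut edges: b→e (2), c→e (5), d→Ref (3); capacity 2 + 5 + 3 = 10.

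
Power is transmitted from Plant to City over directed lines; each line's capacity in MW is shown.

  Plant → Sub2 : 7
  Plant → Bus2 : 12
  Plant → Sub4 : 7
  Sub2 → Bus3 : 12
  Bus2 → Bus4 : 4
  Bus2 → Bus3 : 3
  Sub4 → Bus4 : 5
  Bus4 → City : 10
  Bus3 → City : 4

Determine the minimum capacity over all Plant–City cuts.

13

Augment Plant→Sub2→Bus3→City: bottleneck 4, flow now 4.
Augment Plant→Bus2→Bus4→City: bottleneck 4, flow now 8.
Augment Plant→Sub4→Bus4→City: bottleneck 5, flow now 13.
No augmenting path remains; maximum flow = 13.
By max-flow min-cut, the minimum cut capacity equals the max flow.
In the residual graph, reachable from Plant: {Plant, Sub2, Bus2, Sub4, Bus3}.
Min-cut edges: Bus2→Bus4 (4), Sub4→Bus4 (5), Bus3→City (4); capacity 4 + 5 + 4 = 13.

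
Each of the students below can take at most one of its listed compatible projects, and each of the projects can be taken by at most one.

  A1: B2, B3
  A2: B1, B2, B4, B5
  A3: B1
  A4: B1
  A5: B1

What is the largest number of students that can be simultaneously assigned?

Unit-capacity flow: source→left, listed edges, right→sink; max matching = max flow.
Augmenting path A1→B2 (+1); matched 1.
Augmenting path A2→B1 (+1); matched 2.
Augmenting path A3→B1→A2→B4 (+1); matched 3.
No augmenting path remains; maximum matching = 3.
König certificate: {A1, A2, B1} is a vertex cover of size 3 (every listed pair touches it), so no matching can be larger.

3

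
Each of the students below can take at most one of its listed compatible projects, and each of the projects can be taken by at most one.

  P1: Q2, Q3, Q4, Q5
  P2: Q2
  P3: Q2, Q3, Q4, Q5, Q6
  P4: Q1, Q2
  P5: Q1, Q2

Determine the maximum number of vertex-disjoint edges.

Unit-capacity flow: source→left, listed edges, right→sink; max matching = max flow.
Augmenting path P1→Q2 (+1); matched 1.
Augmenting path P3→Q3 (+1); matched 2.
Augmenting path P4→Q1 (+1); matched 3.
Augmenting path P2→Q2→P1→Q4 (+1); matched 4.
No augmenting path remains; maximum matching = 4.
König certificate: {P1, P3, Q1, Q2} is a vertex cover of size 4 (every listed pair touches it), so no matching can be larger.

4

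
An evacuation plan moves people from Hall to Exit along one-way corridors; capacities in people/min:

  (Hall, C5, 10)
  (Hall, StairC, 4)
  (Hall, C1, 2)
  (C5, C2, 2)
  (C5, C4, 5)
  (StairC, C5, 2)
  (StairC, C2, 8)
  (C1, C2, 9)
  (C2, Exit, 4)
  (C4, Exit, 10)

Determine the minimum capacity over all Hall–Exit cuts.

Augment Hall→C5→C2→Exit: bottleneck 2, flow now 2.
Augment Hall→C5→C4→Exit: bottleneck 5, flow now 7.
Augment Hall→StairC→C2→Exit: bottleneck 2, flow now 9.
No augmenting path remains; maximum flow = 9.
By max-flow min-cut, the minimum cut capacity equals the max flow.
In the residual graph, reachable from Hall: {Hall, C5, StairC, C1, C2}.
Min-cut edges: C5→C4 (5), C2→Exit (4); capacity 5 + 4 = 9.

9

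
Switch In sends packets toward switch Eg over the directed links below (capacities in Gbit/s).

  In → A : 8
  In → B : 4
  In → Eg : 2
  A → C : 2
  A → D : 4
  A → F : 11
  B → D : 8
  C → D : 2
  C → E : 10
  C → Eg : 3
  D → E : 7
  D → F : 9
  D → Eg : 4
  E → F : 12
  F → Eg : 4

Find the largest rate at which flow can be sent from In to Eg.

12

Augment In→Eg: bottleneck 2, flow now 2.
Augment In→A→C→Eg: bottleneck 2, flow now 4.
Augment In→A→D→Eg: bottleneck 4, flow now 8.
Augment In→A→F→Eg: bottleneck 2, flow now 10.
Augment In→B→D→F→Eg: bottleneck 2, flow now 12.
No augmenting path remains; maximum flow = 12.
In the residual graph, reachable from In: {In, A, B, D, E, F}.
Min-cut edges: In→Eg (2), A→C (2), D→Eg (4), F→Eg (4); capacity 2 + 2 + 4 + 4 = 12.
This cut is saturated, so no flow can exceed 12.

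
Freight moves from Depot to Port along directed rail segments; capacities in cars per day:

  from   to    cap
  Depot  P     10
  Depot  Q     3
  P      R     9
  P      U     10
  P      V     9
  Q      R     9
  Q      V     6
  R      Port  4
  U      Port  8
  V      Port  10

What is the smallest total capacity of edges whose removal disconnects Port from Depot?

13

Augment Depot→P→R→Port: bottleneck 4, flow now 4.
Augment Depot→P→U→Port: bottleneck 6, flow now 10.
Augment Depot→Q→V→Port: bottleneck 3, flow now 13.
No augmenting path remains; maximum flow = 13.
By max-flow min-cut, the minimum cut capacity equals the max flow.
In the residual graph, reachable from Depot: {Depot}.
Min-cut edges: Depot→P (10), Depot→Q (3); capacity 10 + 3 = 13.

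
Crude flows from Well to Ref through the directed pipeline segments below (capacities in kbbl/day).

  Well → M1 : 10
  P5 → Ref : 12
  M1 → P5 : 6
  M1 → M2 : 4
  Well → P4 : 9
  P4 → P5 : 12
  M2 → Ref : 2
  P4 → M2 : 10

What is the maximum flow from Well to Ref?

Augment Well→P4→P5→Ref: bottleneck 9, flow now 9.
Augment Well→M1→P5→Ref: bottleneck 3, flow now 12.
Augment Well→M1→M2→Ref: bottleneck 2, flow now 14.
No augmenting path remains; maximum flow = 14.
In the residual graph, reachable from Well: {Well, P4, M1, P5, M2}.
Min-cut edges: P5→Ref (12), M2→Ref (2); capacity 12 + 2 = 14.
This cut is saturated, so no flow can exceed 14.

14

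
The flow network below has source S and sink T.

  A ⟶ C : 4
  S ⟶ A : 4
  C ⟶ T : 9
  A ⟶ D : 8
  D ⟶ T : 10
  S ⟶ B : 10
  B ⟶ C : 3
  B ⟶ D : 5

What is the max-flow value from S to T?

12

Augment S→A→C→T: bottleneck 4, flow now 4.
Augment S→B→C→T: bottleneck 3, flow now 7.
Augment S→B→D→T: bottleneck 5, flow now 12.
No augmenting path remains; maximum flow = 12.
In the residual graph, reachable from S: {S, B}.
Min-cut edges: S→A (4), B→C (3), B→D (5); capacity 4 + 3 + 5 = 12.
This cut is saturated, so no flow can exceed 12.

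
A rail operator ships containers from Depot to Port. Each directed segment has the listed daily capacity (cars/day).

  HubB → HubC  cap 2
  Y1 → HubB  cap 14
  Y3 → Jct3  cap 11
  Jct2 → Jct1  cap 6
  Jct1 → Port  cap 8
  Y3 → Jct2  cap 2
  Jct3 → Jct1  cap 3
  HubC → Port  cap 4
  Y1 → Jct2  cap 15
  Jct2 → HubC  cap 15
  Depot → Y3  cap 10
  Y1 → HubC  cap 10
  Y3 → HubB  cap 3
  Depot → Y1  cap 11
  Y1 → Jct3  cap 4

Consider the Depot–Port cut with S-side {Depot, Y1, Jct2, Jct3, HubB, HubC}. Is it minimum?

No — its capacity is 23, but the minimum cut has capacity 12.

Given cut capacity: 10 + 6 + 3 + 4 = 23.
Augment Depot→Y1→HubC→Port: bottleneck 4, flow now 4.
Augment Depot→Y1→Jct2→Jct1→Port: bottleneck 6, flow now 10.
Augment Depot→Y1→Jct3→Jct1→Port: bottleneck 1, flow now 11.
Augment Depot→Y3→Jct3→Jct1→Port: bottleneck 1, flow now 12.
No augmenting path remains; maximum flow = 12.
In the residual graph, reachable from Depot: {Depot, Y1, Y3, Jct2, Jct3, HubB, Jct1, HubC}.
Min-cut edges: Jct1→Port (8), HubC→Port (4); capacity 8 + 4 = 12.
Cut capacity 23 exceeds the max flow 12, so it is not minimum.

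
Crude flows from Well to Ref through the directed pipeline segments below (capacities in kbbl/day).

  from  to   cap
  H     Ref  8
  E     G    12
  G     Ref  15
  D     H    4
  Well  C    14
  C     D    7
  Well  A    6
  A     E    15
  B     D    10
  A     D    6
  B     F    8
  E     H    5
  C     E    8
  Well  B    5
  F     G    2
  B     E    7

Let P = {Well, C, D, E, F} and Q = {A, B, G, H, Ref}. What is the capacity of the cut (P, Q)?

34

Edges leaving {Well, C, D, E, F}: Well→A (6), Well→B (5), D→H (4), E→G (12), E→H (5), F→G (2).
Cut capacity = 6 + 5 + 4 + 12 + 5 + 2 = 34.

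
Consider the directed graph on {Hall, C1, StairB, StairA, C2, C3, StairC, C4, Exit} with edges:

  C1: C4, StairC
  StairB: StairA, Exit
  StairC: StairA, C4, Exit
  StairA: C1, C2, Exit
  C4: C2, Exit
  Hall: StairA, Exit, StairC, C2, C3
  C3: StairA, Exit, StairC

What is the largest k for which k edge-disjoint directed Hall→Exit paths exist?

Assign every edge capacity 1; by Menger, the answer equals the max flow.
Path Hall→Exit (+1); total 1.
Path Hall→StairA→Exit (+1); total 2.
Path Hall→C3→Exit (+1); total 3.
Path Hall→StairC→Exit (+1); total 4.
No residual Hall→Exit path; max flow = 4.
Certifying cut of size 4: {Hall→C3, Hall→Exit, Hall→StairA, Hall→StairC}.

4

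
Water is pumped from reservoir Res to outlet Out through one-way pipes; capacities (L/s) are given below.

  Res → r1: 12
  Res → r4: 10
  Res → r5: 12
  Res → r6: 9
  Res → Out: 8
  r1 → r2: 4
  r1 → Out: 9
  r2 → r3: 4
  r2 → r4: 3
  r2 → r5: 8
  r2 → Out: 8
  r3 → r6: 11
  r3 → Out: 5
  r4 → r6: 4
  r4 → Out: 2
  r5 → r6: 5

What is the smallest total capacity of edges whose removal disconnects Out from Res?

Augment Res→Out: bottleneck 8, flow now 8.
Augment Res→r1→Out: bottleneck 9, flow now 17.
Augment Res→r4→Out: bottleneck 2, flow now 19.
Augment Res→r1→r2→Out: bottleneck 3, flow now 22.
No augmenting path remains; maximum flow = 22.
By max-flow min-cut, the minimum cut capacity equals the max flow.
In the residual graph, reachable from Res: {Res, r4, r5, r6}.
Min-cut edges: Res→r1 (12), Res→Out (8), r4→Out (2); capacity 12 + 8 + 2 = 22.

22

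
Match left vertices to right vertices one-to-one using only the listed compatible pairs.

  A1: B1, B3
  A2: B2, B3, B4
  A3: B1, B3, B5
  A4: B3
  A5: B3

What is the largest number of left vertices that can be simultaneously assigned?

Unit-capacity flow: source→left, listed edges, right→sink; max matching = max flow.
Augmenting path A1→B1 (+1); matched 1.
Augmenting path A2→B2 (+1); matched 2.
Augmenting path A3→B3 (+1); matched 3.
Augmenting path A4→B3→A3→B5 (+1); matched 4.
No augmenting path remains; maximum matching = 4.
König certificate: {A1, A2, A3, B3} is a vertex cover of size 4 (every listed pair touches it), so no matching can be larger.

4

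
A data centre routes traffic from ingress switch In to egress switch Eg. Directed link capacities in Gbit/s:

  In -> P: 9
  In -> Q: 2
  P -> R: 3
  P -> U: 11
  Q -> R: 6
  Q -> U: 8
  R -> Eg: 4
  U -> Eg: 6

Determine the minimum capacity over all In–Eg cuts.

10

Augment In→P→R→Eg: bottleneck 3, flow now 3.
Augment In→P→U→Eg: bottleneck 6, flow now 9.
Augment In→Q→R→Eg: bottleneck 1, flow now 10.
No augmenting path remains; maximum flow = 10.
By max-flow min-cut, the minimum cut capacity equals the max flow.
In the residual graph, reachable from In: {In, P, Q, R, U}.
Min-cut edges: R→Eg (4), U→Eg (6); capacity 4 + 6 = 10.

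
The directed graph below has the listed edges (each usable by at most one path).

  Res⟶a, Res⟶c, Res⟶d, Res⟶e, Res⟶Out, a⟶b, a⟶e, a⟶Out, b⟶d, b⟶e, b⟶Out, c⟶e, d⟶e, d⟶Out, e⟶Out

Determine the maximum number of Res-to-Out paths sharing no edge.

4

Assign every edge capacity 1; by Menger, the answer equals the max flow.
Path Res→Out (+1); total 1.
Path Res→a→Out (+1); total 2.
Path Res→d→Out (+1); total 3.
Path Res→e→Out (+1); total 4.
No residual Res→Out path; max flow = 4.
Certifying cut of size 4: {Res→Out, Res→a, Res→d, e→Out}.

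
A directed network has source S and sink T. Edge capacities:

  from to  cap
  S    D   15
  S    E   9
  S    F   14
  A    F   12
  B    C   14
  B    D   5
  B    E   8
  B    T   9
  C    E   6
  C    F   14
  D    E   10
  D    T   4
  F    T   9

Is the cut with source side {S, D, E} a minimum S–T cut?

No — its capacity is 18, but the minimum cut has capacity 13.

Given cut capacity: 14 + 4 = 18.
Augment S→D→T: bottleneck 4, flow now 4.
Augment S→F→T: bottleneck 9, flow now 13.
No augmenting path remains; maximum flow = 13.
In the residual graph, reachable from S: {S, D, E, F}.
Min-cut edges: D→T (4), F→T (9); capacity 4 + 9 = 13.
Cut capacity 18 exceeds the max flow 13, so it is not minimum.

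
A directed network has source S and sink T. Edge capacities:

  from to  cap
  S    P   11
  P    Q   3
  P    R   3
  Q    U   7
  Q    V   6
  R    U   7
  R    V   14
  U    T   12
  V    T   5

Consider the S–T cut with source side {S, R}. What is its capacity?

32

Edges leaving {S, R}: S→P (11), R→U (7), R→V (14).
Cut capacity = 11 + 7 + 14 = 32.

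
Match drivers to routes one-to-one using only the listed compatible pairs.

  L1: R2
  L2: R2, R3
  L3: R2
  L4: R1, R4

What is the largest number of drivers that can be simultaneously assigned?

Unit-capacity flow: source→left, listed edges, right→sink; max matching = max flow.
Augmenting path L1→R2 (+1); matched 1.
Augmenting path L2→R3 (+1); matched 2.
Augmenting path L4→R1 (+1); matched 3.
No augmenting path remains; maximum matching = 3.
König certificate: {L2, L4, R2} is a vertex cover of size 3 (every listed pair touches it), so no matching can be larger.

3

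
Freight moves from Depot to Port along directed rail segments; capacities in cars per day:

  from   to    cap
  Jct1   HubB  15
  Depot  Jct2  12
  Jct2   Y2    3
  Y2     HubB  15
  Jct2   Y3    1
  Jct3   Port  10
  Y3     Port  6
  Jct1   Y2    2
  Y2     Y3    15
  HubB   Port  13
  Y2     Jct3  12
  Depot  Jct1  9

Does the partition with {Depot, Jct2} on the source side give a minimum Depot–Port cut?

Given cut capacity: 9 + 3 + 1 = 13.
Augment Depot→Jct2→Y3→Port: bottleneck 1, flow now 1.
Augment Depot→Jct1→HubB→Port: bottleneck 9, flow now 10.
Augment Depot→Jct2→Y2→Y3→Port: bottleneck 3, flow now 13.
No augmenting path remains; maximum flow = 13.
Cut capacity 13 equals the max flow, so it is a minimum cut.

Yes — it is a minimum cut (capacity 13).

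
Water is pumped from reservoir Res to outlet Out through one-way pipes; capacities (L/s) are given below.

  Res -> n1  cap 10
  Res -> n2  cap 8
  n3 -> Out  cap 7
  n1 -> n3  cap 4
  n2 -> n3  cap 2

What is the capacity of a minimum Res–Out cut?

6

Augment Res→n1→n3→Out: bottleneck 4, flow now 4.
Augment Res→n2→n3→Out: bottleneck 2, flow now 6.
No augmenting path remains; maximum flow = 6.
By max-flow min-cut, the minimum cut capacity equals the max flow.
In the residual graph, reachable from Res: {Res, n1, n2}.
Min-cut edges: n1→n3 (4), n2→n3 (2); capacity 4 + 2 = 6.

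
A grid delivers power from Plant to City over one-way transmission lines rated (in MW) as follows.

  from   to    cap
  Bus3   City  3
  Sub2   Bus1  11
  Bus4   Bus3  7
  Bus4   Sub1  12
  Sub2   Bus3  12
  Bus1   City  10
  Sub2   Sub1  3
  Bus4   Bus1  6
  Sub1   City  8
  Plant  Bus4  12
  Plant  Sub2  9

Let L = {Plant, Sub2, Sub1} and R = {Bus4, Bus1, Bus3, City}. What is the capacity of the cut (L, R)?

43

Edges leaving {Plant, Sub2, Sub1}: Plant→Bus4 (12), Sub2→Bus1 (11), Sub2→Bus3 (12), Sub1→City (8).
Cut capacity = 12 + 11 + 12 + 8 = 43.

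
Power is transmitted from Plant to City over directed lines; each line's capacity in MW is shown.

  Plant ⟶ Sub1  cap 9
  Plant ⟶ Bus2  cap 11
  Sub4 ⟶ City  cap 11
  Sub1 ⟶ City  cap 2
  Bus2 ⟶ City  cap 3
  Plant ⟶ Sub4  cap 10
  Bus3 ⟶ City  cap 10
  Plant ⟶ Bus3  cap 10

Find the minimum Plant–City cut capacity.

25

Augment Plant→Sub1→City: bottleneck 2, flow now 2.
Augment Plant→Sub4→City: bottleneck 10, flow now 12.
Augment Plant→Bus2→City: bottleneck 3, flow now 15.
Augment Plant→Bus3→City: bottleneck 10, flow now 25.
No augmenting path remains; maximum flow = 25.
By max-flow min-cut, the minimum cut capacity equals the max flow.
In the residual graph, reachable from Plant: {Plant, Sub1, Bus2}.
Min-cut edges: Plant→Sub4 (10), Plant→Bus3 (10), Sub1→City (2), Bus2→City (3); capacity 10 + 10 + 2 + 3 = 25.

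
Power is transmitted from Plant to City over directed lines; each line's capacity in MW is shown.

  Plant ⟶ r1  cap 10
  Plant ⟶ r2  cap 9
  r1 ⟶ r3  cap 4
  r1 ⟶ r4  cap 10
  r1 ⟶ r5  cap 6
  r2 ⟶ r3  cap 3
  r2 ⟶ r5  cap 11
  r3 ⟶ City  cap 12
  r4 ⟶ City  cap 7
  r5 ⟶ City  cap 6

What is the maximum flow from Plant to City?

Augment Plant→r1→r3→City: bottleneck 4, flow now 4.
Augment Plant→r1→r4→City: bottleneck 6, flow now 10.
Augment Plant→r2→r3→City: bottleneck 3, flow now 13.
Augment Plant→r2→r5→City: bottleneck 6, flow now 19.
No augmenting path remains; maximum flow = 19.
In the residual graph, reachable from Plant: {Plant}.
Min-cut edges: Plant→r1 (10), Plant→r2 (9); capacity 10 + 9 = 19.
This cut is saturated, so no flow can exceed 19.

19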